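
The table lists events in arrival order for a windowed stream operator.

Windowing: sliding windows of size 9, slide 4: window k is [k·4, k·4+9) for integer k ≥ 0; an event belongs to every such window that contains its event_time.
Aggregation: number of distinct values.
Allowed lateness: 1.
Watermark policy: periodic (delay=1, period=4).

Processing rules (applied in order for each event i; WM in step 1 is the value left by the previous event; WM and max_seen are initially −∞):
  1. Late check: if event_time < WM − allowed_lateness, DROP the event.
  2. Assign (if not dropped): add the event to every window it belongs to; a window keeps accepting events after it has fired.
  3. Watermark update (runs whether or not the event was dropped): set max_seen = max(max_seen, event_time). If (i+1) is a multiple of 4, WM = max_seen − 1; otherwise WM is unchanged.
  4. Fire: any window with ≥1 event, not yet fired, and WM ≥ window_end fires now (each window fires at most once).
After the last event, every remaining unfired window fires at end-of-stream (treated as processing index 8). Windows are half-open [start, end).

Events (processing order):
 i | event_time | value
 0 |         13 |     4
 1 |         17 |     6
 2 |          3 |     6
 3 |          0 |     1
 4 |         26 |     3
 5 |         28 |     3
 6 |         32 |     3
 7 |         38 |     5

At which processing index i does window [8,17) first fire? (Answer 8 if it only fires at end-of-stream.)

i=0 t=13 v=4: → [12,21),[8,17); WM=−∞
i=1 t=17 v=6: → [16,25),[12,21); WM=−∞
i=2 t=3 v=6: → [0,9); WM=−∞
i=3 t=0 v=1: → [0,9); WM=16; [0,9) fires=2
i=4 t=26 v=3: → [24,33),[20,29); WM=16
i=5 t=28 v=3: → [28,37),[24,33),[20,29); WM=16
i=6 t=32 v=3: → [32,41),[28,37),[24,33); WM=16
i=7 t=38 v=5: → [36,45),[32,41); WM=37; [8,17) fires=1 [12,21) fires=2 [16,25) fires=1 [20,29) fires=1 [24,33) fires=1 [28,37) fires=1

7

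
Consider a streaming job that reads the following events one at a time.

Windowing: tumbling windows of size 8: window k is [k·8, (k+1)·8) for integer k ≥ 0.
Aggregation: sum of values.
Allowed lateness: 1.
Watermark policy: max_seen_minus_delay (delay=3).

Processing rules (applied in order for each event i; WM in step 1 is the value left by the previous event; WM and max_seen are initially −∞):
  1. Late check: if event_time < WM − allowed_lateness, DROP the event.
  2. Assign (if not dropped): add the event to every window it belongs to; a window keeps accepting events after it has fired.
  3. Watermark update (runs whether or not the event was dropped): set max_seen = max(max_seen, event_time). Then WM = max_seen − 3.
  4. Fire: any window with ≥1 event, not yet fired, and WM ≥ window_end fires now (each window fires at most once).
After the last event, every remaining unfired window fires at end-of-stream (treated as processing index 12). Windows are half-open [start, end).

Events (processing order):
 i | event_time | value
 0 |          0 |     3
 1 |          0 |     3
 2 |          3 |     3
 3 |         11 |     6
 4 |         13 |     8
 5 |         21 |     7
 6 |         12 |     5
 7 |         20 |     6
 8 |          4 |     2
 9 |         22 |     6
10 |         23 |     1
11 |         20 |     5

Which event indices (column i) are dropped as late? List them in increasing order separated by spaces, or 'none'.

i=0 t=0 v=3: → [0,8); WM=-3
i=1 t=0 v=3: → [0,8); WM=-3
i=2 t=3 v=3: → [0,8); WM=0
i=3 t=11 v=6: → [8,16); WM=8; [0,8) fires=9
i=4 t=13 v=8: → [8,16); WM=10
i=5 t=21 v=7: → [16,24); WM=18; [8,16) fires=14
i=6 t=12 v=5: DROP (t<18-1); WM=18
i=7 t=20 v=6: → [16,24); WM=18
i=8 t=4 v=2: DROP (t<18-1); WM=18
i=9 t=22 v=6: → [16,24); WM=19
i=10 t=23 v=1: → [16,24); WM=20
i=11 t=20 v=5: → [16,24); WM=20

6 8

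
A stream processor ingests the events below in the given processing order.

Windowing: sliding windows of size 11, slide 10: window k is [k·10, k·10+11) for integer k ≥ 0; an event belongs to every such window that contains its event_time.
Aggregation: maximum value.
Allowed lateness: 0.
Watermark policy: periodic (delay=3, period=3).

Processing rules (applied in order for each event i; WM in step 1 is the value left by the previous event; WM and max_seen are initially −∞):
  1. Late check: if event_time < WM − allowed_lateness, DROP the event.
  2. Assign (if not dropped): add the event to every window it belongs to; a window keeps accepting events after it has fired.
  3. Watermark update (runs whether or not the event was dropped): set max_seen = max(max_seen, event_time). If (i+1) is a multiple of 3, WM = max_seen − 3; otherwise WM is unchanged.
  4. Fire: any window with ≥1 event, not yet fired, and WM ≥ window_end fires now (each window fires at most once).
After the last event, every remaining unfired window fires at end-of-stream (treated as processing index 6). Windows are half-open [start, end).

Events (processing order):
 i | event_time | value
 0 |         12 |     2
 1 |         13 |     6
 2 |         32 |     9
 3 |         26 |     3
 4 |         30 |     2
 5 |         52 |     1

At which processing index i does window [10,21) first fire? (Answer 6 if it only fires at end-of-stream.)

i=0 t=12 v=2: → [10,21); WM=−∞
i=1 t=13 v=6: → [10,21); WM=−∞
i=2 t=32 v=9: → [30,41); WM=29; [10,21) fires=6
i=3 t=26 v=3: DROP (t<29-0); WM=29
i=4 t=30 v=2: → [30,41),[20,31); WM=29
i=5 t=52 v=1: → [50,61); WM=49; [20,31) fires=2 [30,41) fires=9

2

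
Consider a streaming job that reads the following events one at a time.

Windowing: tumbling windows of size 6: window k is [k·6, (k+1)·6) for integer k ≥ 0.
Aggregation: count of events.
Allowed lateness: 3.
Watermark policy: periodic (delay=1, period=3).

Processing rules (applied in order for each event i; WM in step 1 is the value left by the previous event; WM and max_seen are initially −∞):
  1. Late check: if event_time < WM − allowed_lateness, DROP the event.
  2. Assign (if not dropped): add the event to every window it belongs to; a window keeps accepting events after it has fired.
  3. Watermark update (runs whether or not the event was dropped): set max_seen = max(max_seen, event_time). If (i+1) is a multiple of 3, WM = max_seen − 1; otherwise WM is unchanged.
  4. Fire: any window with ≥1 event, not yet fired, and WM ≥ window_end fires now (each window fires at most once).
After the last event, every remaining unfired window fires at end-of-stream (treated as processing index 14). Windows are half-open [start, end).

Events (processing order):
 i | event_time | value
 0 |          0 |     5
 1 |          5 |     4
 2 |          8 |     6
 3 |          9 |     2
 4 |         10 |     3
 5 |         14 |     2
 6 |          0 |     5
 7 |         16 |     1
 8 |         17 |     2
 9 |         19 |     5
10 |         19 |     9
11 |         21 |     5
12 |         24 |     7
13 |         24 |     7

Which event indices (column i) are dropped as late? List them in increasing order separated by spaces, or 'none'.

i=0 t=0 v=5: → [0,6); WM=−∞
i=1 t=5 v=4: → [0,6); WM=−∞
i=2 t=8 v=6: → [6,12); WM=7; [0,6) fires=2
i=3 t=9 v=2: → [6,12); WM=7
i=4 t=10 v=3: → [6,12); WM=7
i=5 t=14 v=2: → [12,18); WM=13; [6,12) fires=3
i=6 t=0 v=5: DROP (t<13-3); WM=13
i=7 t=16 v=1: → [12,18); WM=13
i=8 t=17 v=2: → [12,18); WM=16
i=9 t=19 v=5: → [18,24); WM=16
i=10 t=19 v=9: → [18,24); WM=16
i=11 t=21 v=5: → [18,24); WM=20; [12,18) fires=3
i=12 t=24 v=7: → [24,30); WM=20
i=13 t=24 v=7: → [24,30); WM=20

6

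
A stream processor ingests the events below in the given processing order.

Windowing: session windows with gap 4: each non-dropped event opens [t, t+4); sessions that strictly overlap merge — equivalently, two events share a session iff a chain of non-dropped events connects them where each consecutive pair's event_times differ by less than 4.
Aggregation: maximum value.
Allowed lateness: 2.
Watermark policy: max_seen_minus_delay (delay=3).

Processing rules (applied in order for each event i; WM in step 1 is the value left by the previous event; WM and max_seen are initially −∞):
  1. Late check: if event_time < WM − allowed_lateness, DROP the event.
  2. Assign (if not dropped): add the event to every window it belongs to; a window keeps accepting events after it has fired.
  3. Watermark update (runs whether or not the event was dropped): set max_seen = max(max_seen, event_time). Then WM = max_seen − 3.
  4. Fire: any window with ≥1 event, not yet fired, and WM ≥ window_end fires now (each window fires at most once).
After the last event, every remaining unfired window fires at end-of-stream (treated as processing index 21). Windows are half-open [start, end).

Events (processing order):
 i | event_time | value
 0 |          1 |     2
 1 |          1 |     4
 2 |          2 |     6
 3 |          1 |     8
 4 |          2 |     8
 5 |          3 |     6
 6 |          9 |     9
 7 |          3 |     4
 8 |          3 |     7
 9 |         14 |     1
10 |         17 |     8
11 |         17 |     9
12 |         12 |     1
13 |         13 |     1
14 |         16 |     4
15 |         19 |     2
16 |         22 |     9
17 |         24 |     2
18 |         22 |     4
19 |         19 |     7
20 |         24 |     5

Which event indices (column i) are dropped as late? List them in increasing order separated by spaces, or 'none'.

7 8

i=0 t=1 v=2: → [1,5); WM=-2
i=1 t=1 v=4: → [1,5); WM=-2
i=2 t=2 v=6: → [1,6); WM=-1
i=3 t=1 v=8: → [1,6); WM=-1
i=4 t=2 v=8: → [1,6); WM=-1
i=5 t=3 v=6: → [1,7); WM=0
i=6 t=9 v=9: → [9,13); WM=6
i=7 t=3 v=4: DROP (t<6-2); WM=6
i=8 t=3 v=7: DROP (t<6-2); WM=6
i=9 t=14 v=1: → [14,18); WM=11
i=10 t=17 v=8: → [14,21); WM=14
i=11 t=17 v=9: → [14,21); WM=14
i=12 t=12 v=1: → [9,21); WM=14
i=13 t=13 v=1: → [9,21); WM=14
i=14 t=16 v=4: → [9,21); WM=14
i=15 t=19 v=2: → [9,23); WM=16
i=16 t=22 v=9: → [9,26); WM=19
i=17 t=24 v=2: → [9,28); WM=21
i=18 t=22 v=4: → [9,28); WM=21
i=19 t=19 v=7: → [9,28); WM=21
i=20 t=24 v=5: → [9,28); WM=21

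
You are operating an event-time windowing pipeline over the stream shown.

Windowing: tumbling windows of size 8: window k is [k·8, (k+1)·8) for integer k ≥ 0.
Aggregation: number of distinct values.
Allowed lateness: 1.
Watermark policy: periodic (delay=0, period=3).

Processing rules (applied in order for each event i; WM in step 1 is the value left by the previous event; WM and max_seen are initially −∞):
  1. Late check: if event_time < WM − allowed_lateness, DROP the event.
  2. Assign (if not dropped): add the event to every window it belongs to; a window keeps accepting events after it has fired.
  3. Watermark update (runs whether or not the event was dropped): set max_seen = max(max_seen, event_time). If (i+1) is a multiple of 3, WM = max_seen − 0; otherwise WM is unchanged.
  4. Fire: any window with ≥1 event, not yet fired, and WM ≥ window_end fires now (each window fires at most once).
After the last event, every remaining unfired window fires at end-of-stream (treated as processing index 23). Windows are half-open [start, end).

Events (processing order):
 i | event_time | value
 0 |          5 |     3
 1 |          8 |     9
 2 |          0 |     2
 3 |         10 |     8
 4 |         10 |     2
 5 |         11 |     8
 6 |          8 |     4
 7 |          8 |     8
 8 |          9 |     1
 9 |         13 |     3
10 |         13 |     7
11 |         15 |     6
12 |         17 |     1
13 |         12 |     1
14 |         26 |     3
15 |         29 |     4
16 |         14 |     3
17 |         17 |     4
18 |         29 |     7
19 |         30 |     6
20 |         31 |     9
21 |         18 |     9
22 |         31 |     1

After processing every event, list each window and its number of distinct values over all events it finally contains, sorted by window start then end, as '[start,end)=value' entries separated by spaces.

[0,8)=2 [8,16)=6 [16,24)=1 [24,32)=6

i=0 t=5 v=3: → [0,8); WM=−∞
i=1 t=8 v=9: → [8,16); WM=−∞
i=2 t=0 v=2: → [0,8); WM=8; [0,8) fires=2
i=3 t=10 v=8: → [8,16); WM=8
i=4 t=10 v=2: → [8,16); WM=8
i=5 t=11 v=8: → [8,16); WM=11
i=6 t=8 v=4: DROP (t<11-1); WM=11
i=7 t=8 v=8: DROP (t<11-1); WM=11
i=8 t=9 v=1: DROP (t<11-1); WM=11
i=9 t=13 v=3: → [8,16); WM=11
i=10 t=13 v=7: → [8,16); WM=11
i=11 t=15 v=6: → [8,16); WM=15
i=12 t=17 v=1: → [16,24); WM=15
i=13 t=12 v=1: DROP (t<15-1); WM=15
i=14 t=26 v=3: → [24,32); WM=26; [8,16) fires=6 [16,24) fires=1
i=15 t=29 v=4: → [24,32); WM=26
i=16 t=14 v=3: DROP (t<26-1); WM=26
i=17 t=17 v=4: DROP (t<26-1); WM=29
i=18 t=29 v=7: → [24,32); WM=29
i=19 t=30 v=6: → [24,32); WM=29
i=20 t=31 v=9: → [24,32); WM=31
i=21 t=18 v=9: DROP (t<31-1); WM=31
i=22 t=31 v=1: → [24,32); WM=31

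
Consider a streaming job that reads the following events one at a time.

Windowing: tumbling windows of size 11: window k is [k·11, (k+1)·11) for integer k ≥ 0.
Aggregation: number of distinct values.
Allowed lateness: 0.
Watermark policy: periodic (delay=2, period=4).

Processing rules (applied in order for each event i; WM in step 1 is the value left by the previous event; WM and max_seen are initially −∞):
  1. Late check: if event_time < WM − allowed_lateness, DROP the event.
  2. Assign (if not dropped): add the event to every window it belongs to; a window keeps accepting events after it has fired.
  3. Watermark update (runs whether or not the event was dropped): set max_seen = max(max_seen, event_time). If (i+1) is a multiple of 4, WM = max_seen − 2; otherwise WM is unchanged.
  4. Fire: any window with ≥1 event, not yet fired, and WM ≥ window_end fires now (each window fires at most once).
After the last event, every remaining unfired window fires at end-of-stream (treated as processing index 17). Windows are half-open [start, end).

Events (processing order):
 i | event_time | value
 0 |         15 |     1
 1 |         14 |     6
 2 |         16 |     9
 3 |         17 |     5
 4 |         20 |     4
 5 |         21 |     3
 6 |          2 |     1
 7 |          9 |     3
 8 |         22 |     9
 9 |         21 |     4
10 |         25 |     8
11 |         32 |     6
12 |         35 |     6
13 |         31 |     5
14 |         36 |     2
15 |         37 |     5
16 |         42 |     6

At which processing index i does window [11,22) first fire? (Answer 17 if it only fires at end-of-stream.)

i=0 t=15 v=1: → [11,22); WM=−∞
i=1 t=14 v=6: → [11,22); WM=−∞
i=2 t=16 v=9: → [11,22); WM=−∞
i=3 t=17 v=5: → [11,22); WM=15
i=4 t=20 v=4: → [11,22); WM=15
i=5 t=21 v=3: → [11,22); WM=15
i=6 t=2 v=1: DROP (t<15-0); WM=15
i=7 t=9 v=3: DROP (t<15-0); WM=19
i=8 t=22 v=9: → [22,33); WM=19
i=9 t=21 v=4: → [11,22); WM=19
i=10 t=25 v=8: → [22,33); WM=19
i=11 t=32 v=6: → [22,33); WM=30; [11,22) fires=6
i=12 t=35 v=6: → [33,44); WM=30
i=13 t=31 v=5: → [22,33); WM=30
i=14 t=36 v=2: → [33,44); WM=30
i=15 t=37 v=5: → [33,44); WM=35; [22,33) fires=4
i=16 t=42 v=6: → [33,44); WM=35

11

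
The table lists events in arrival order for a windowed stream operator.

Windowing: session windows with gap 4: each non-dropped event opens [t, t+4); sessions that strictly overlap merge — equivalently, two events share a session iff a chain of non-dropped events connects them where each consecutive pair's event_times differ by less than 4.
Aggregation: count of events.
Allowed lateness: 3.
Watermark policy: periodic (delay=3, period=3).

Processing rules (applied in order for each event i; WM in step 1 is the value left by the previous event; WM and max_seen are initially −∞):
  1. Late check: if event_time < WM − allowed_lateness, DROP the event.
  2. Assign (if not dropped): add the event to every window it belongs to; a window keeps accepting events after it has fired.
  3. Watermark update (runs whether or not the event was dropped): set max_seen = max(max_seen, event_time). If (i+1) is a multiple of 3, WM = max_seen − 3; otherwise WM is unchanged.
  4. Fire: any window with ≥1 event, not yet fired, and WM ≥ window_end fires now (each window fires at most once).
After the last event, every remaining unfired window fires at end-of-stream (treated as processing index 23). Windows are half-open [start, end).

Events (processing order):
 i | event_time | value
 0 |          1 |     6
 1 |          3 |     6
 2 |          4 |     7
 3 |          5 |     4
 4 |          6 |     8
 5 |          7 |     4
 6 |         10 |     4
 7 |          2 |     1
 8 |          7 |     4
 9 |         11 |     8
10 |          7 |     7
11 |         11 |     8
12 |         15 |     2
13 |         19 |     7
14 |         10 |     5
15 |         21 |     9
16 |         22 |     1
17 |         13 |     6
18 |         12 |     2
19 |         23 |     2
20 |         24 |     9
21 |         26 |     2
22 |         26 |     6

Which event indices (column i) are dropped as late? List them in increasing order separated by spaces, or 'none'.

18

i=0 t=1 v=6: → [1,5); WM=−∞
i=1 t=3 v=6: → [1,7); WM=−∞
i=2 t=4 v=7: → [1,8); WM=1
i=3 t=5 v=4: → [1,9); WM=1
i=4 t=6 v=8: → [1,10); WM=1
i=5 t=7 v=4: → [1,11); WM=4
i=6 t=10 v=4: → [1,14); WM=4
i=7 t=2 v=1: → [1,14); WM=4
i=8 t=7 v=4: → [1,14); WM=7
i=9 t=11 v=8: → [1,15); WM=7
i=10 t=7 v=7: → [1,15); WM=7
i=11 t=11 v=8: → [1,15); WM=8
i=12 t=15 v=2: → [15,19); WM=8
i=13 t=19 v=7: → [19,23); WM=8
i=14 t=10 v=5: → [1,15); WM=16
i=15 t=21 v=9: → [19,25); WM=16
i=16 t=22 v=1: → [19,26); WM=16
i=17 t=13 v=6: → [1,19); WM=19
i=18 t=12 v=2: DROP (t<19-3); WM=19
i=19 t=23 v=2: → [19,27); WM=19
i=20 t=24 v=9: → [19,28); WM=21
i=21 t=26 v=2: → [19,30); WM=21
i=22 t=26 v=6: → [19,30); WM=21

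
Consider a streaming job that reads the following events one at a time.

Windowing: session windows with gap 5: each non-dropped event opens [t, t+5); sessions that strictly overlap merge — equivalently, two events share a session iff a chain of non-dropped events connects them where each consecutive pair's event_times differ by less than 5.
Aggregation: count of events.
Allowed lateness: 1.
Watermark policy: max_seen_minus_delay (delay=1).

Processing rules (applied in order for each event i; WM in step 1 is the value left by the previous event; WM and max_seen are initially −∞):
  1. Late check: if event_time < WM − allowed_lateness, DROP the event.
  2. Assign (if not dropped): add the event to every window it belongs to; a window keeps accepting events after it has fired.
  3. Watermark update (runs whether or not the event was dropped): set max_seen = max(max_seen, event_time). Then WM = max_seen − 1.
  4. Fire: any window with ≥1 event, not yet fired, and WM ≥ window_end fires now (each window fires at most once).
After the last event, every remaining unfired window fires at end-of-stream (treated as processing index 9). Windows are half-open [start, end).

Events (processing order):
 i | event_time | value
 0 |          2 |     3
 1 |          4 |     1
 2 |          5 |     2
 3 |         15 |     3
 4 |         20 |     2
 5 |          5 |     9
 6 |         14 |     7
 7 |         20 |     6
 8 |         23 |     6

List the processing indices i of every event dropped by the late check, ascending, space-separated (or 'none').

5 6

i=0 t=2 v=3: → [2,7); WM=1
i=1 t=4 v=1: → [2,9); WM=3
i=2 t=5 v=2: → [2,10); WM=4
i=3 t=15 v=3: → [15,20); WM=14
i=4 t=20 v=2: → [20,25); WM=19
i=5 t=5 v=9: DROP (t<19-1); WM=19
i=6 t=14 v=7: DROP (t<19-1); WM=19
i=7 t=20 v=6: → [20,25); WM=19
i=8 t=23 v=6: → [20,28); WM=22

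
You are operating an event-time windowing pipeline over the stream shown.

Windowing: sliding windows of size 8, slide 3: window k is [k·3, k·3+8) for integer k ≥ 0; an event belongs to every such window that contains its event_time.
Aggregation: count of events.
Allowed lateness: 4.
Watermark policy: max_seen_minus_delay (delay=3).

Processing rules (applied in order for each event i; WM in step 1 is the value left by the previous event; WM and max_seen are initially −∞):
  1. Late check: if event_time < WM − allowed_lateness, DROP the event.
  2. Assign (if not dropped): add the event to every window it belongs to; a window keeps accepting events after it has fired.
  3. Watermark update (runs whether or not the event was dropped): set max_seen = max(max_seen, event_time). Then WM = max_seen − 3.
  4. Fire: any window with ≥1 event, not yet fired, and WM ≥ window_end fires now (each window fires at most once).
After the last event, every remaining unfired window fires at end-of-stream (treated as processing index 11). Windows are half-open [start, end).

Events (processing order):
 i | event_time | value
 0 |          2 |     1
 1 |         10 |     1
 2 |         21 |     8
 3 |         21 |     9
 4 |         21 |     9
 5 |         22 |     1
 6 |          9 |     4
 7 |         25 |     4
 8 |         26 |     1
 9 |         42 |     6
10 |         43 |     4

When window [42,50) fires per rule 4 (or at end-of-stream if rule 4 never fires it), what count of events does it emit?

2

i=0 t=2 v=1: → [0,8); WM=-1
i=1 t=10 v=1: → [9,17),[6,14),[3,11); WM=7
i=2 t=21 v=8: → [21,29),[18,26),[15,23); WM=18; [0,8) fires=1 [3,11) fires=1 [6,14) fires=1 [9,17) fires=1
i=3 t=21 v=9: → [21,29),[18,26),[15,23); WM=18
i=4 t=21 v=9: → [21,29),[18,26),[15,23); WM=18
i=5 t=22 v=1: → [21,29),[18,26),[15,23); WM=19
i=6 t=9 v=4: DROP (t<19-4); WM=19
i=7 t=25 v=4: → [24,32),[21,29),[18,26); WM=22
i=8 t=26 v=1: → [24,32),[21,29); WM=23; [15,23) fires=4
i=9 t=42 v=6: → [42,50),[39,47),[36,44); WM=39; [18,26) fires=5 [21,29) fires=6 [24,32) fires=2
i=10 t=43 v=4: → [42,50),[39,47),[36,44); WM=40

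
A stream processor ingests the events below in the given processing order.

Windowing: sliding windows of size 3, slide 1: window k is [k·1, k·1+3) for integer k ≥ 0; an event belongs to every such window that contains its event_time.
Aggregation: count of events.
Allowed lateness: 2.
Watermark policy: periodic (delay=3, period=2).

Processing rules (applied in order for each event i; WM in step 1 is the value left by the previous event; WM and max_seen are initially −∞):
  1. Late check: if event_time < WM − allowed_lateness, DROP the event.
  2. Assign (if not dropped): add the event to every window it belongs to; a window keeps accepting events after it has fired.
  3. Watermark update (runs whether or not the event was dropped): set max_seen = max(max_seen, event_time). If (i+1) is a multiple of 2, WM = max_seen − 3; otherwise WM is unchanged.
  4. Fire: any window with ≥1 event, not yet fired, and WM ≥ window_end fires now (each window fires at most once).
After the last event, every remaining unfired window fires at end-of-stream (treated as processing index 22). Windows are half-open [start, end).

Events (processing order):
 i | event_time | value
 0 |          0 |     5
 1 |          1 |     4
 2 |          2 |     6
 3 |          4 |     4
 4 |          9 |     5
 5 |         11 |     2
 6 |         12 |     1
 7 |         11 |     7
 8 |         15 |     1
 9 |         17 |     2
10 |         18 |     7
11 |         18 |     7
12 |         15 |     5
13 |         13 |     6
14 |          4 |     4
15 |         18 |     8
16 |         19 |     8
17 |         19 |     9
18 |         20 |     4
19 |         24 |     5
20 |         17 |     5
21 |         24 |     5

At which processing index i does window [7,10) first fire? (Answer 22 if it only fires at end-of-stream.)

9

i=0 t=0 v=5: → [0,3); WM=−∞
i=1 t=1 v=4: → [1,4),[0,3); WM=-2
i=2 t=2 v=6: → [2,5),[1,4),[0,3); WM=-2
i=3 t=4 v=4: → [4,7),[3,6),[2,5); WM=1
i=4 t=9 v=5: → [9,12),[8,11),[7,10); WM=1
i=5 t=11 v=2: → [11,14),[10,13),[9,12); WM=8; [0,3) fires=3 [1,4) fires=2 [2,5) fires=2 [3,6) fires=1 [4,7) fires=1
i=6 t=12 v=1: → [12,15),[11,14),[10,13); WM=8
i=7 t=11 v=7: → [11,14),[10,13),[9,12); WM=9
i=8 t=15 v=1: → [15,18),[14,17),[13,16); WM=9
i=9 t=17 v=2: → [17,20),[16,19),[15,18); WM=14; [7,10) fires=1 [8,11) fires=1 [9,12) fires=3 [10,13) fires=3 [11,14) fires=3
i=10 t=18 v=7: → [18,21),[17,20),[16,19); WM=14
i=11 t=18 v=7: → [18,21),[17,20),[16,19); WM=15; [12,15) fires=1
i=12 t=15 v=5: → [15,18),[14,17),[13,16); WM=15
i=13 t=13 v=6: → [13,16),[12,15),[11,14); WM=15
i=14 t=4 v=4: DROP (t<15-2); WM=15
i=15 t=18 v=8: → [18,21),[17,20),[16,19); WM=15
i=16 t=19 v=8: → [19,22),[18,21),[17,20); WM=15
i=17 t=19 v=9: → [19,22),[18,21),[17,20); WM=16; [13,16) fires=3
i=18 t=20 v=4: → [20,23),[19,22),[18,21); WM=16
i=19 t=24 v=5: → [24,27),[23,26),[22,25); WM=21; [14,17) fires=2 [15,18) fires=3 [16,19) fires=4 [17,20) fires=6 [18,21) fires=6
i=20 t=17 v=5: DROP (t<21-2); WM=21
i=21 t=24 v=5: → [24,27),[23,26),[22,25); WM=21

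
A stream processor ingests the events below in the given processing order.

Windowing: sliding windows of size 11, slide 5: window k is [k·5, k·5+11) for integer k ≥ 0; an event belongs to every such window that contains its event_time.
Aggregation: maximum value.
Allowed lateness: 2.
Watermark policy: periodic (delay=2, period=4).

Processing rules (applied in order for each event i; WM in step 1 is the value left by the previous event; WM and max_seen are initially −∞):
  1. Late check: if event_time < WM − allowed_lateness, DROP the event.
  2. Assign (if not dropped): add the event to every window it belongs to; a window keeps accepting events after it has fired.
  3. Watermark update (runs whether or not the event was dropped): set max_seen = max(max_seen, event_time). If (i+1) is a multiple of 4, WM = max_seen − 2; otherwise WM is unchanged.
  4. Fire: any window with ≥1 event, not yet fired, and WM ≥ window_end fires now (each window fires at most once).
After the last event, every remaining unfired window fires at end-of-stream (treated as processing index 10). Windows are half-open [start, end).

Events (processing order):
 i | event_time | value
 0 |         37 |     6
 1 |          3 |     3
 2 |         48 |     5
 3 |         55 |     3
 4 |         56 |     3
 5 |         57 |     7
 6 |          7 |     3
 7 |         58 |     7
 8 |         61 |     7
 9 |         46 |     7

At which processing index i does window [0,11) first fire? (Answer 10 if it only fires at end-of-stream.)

i=0 t=37 v=6: → [35,46),[30,41); WM=−∞
i=1 t=3 v=3: → [0,11); WM=−∞
i=2 t=48 v=5: → [45,56),[40,51); WM=−∞
i=3 t=55 v=3: → [55,66),[50,61),[45,56); WM=53; [0,11) fires=3 [30,41) fires=6 [35,46) fires=6 [40,51) fires=5
i=4 t=56 v=3: → [55,66),[50,61); WM=53
i=5 t=57 v=7: → [55,66),[50,61); WM=53
i=6 t=7 v=3: DROP (t<53-2); WM=53
i=7 t=58 v=7: → [55,66),[50,61); WM=56; [45,56) fires=5
i=8 t=61 v=7: → [60,71),[55,66); WM=56
i=9 t=46 v=7: DROP (t<56-2); WM=56

3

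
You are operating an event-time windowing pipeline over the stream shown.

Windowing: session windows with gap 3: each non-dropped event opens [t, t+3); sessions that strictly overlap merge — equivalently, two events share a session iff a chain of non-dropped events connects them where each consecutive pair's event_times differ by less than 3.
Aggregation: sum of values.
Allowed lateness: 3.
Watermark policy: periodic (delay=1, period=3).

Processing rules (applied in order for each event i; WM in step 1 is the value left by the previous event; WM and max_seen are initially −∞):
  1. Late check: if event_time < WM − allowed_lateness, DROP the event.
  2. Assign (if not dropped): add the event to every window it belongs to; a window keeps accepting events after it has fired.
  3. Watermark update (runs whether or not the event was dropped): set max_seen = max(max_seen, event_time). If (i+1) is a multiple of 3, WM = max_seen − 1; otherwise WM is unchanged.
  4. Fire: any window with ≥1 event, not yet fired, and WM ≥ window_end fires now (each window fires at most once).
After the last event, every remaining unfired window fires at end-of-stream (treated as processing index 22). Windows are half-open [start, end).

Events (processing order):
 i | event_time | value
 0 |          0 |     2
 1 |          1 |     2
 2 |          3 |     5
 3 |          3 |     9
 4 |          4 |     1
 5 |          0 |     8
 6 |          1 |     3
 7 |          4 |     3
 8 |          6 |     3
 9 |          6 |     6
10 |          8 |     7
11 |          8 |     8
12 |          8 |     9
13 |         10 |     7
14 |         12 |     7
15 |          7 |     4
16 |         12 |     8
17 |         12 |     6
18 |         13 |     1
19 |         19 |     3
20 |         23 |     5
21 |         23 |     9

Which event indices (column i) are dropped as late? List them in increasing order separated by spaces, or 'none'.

i=0 t=0 v=2: → [0,3); WM=−∞
i=1 t=1 v=2: → [0,4); WM=−∞
i=2 t=3 v=5: → [0,6); WM=2
i=3 t=3 v=9: → [0,6); WM=2
i=4 t=4 v=1: → [0,7); WM=2
i=5 t=0 v=8: → [0,7); WM=3
i=6 t=1 v=3: → [0,7); WM=3
i=7 t=4 v=3: → [0,7); WM=3
i=8 t=6 v=3: → [0,9); WM=5
i=9 t=6 v=6: → [0,9); WM=5
i=10 t=8 v=7: → [0,11); WM=5
i=11 t=8 v=8: → [0,11); WM=7
i=12 t=8 v=9: → [0,11); WM=7
i=13 t=10 v=7: → [0,13); WM=7
i=14 t=12 v=7: → [0,15); WM=11
i=15 t=7 v=4: DROP (t<11-3); WM=11
i=16 t=12 v=8: → [0,15); WM=11
i=17 t=12 v=6: → [0,15); WM=11
i=18 t=13 v=1: → [0,16); WM=11
i=19 t=19 v=3: → [19,22); WM=11
i=20 t=23 v=5: → [23,26); WM=22
i=21 t=23 v=9: → [23,26); WM=22

15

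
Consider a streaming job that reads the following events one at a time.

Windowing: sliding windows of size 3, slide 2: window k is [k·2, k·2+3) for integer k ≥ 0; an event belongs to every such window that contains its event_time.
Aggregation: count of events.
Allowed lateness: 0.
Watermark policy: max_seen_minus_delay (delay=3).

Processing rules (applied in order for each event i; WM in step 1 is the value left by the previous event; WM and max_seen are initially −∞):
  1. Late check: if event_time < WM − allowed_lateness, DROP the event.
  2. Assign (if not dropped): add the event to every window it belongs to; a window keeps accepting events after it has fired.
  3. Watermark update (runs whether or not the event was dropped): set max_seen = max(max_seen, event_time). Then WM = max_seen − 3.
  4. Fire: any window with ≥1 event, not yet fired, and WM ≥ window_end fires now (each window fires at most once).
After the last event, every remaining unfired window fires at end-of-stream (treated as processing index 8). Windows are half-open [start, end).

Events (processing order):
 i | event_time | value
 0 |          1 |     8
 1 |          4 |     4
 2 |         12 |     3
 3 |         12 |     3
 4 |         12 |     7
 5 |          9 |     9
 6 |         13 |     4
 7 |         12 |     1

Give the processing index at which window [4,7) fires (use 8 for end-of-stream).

i=0 t=1 v=8: → [0,3); WM=-2
i=1 t=4 v=4: → [4,7),[2,5); WM=1
i=2 t=12 v=3: → [12,15),[10,13); WM=9; [0,3) fires=1 [2,5) fires=1 [4,7) fires=1
i=3 t=12 v=3: → [12,15),[10,13); WM=9
i=4 t=12 v=7: → [12,15),[10,13); WM=9
i=5 t=9 v=9: → [8,11); WM=9
i=6 t=13 v=4: → [12,15); WM=10
i=7 t=12 v=1: → [12,15),[10,13); WM=10

2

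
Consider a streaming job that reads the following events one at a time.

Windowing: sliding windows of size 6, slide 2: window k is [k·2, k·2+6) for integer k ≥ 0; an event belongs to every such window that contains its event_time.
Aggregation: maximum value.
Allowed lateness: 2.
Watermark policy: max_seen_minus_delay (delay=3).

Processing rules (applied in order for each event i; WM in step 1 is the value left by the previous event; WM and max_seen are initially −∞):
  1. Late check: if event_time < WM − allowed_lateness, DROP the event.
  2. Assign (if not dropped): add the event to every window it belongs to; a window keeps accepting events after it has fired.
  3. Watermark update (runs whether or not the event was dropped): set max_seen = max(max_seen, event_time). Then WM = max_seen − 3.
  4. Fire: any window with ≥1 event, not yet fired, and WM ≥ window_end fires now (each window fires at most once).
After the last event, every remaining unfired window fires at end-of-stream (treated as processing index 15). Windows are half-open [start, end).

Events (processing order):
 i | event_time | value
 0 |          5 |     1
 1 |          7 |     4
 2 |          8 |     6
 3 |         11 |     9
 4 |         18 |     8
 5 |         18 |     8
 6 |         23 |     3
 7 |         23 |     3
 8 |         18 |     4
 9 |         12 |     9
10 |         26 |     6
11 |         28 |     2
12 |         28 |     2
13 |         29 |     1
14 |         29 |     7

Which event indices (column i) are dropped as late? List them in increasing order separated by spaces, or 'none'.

i=0 t=5 v=1: → [4,10),[2,8),[0,6); WM=2
i=1 t=7 v=4: → [6,12),[4,10),[2,8); WM=4
i=2 t=8 v=6: → [8,14),[6,12),[4,10); WM=5
i=3 t=11 v=9: → [10,16),[8,14),[6,12); WM=8; [0,6) fires=1 [2,8) fires=4
i=4 t=18 v=8: → [18,24),[16,22),[14,20); WM=15; [4,10) fires=6 [6,12) fires=9 [8,14) fires=9
i=5 t=18 v=8: → [18,24),[16,22),[14,20); WM=15
i=6 t=23 v=3: → [22,28),[20,26),[18,24); WM=20; [10,16) fires=9 [14,20) fires=8
i=7 t=23 v=3: → [22,28),[20,26),[18,24); WM=20
i=8 t=18 v=4: → [18,24),[16,22),[14,20); WM=20
i=9 t=12 v=9: DROP (t<20-2); WM=20
i=10 t=26 v=6: → [26,32),[24,30),[22,28); WM=23; [16,22) fires=8
i=11 t=28 v=2: → [28,34),[26,32),[24,30); WM=25; [18,24) fires=8
i=12 t=28 v=2: → [28,34),[26,32),[24,30); WM=25
i=13 t=29 v=1: → [28,34),[26,32),[24,30); WM=26; [20,26) fires=3
i=14 t=29 v=7: → [28,34),[26,32),[24,30); WM=26

9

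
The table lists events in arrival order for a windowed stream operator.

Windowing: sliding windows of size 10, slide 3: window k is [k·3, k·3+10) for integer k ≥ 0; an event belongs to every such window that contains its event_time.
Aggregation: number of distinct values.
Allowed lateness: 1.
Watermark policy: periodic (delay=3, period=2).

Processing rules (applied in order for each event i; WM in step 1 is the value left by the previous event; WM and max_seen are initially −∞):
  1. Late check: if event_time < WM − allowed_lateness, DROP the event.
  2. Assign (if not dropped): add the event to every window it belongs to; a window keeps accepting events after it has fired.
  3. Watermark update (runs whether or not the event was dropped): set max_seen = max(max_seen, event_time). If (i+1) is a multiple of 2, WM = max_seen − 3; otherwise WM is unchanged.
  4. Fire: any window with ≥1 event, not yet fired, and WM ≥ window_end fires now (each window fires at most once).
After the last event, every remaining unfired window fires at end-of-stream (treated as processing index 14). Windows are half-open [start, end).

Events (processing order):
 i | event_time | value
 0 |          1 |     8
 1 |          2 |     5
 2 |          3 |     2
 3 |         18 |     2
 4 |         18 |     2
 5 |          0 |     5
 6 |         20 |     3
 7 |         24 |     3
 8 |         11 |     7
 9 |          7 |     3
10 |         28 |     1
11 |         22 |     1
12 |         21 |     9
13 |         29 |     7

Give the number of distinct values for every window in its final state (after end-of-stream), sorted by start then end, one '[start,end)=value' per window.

i=0 t=1 v=8: → [0,10); WM=−∞
i=1 t=2 v=5: → [0,10); WM=-1
i=2 t=3 v=2: → [3,13),[0,10); WM=-1
i=3 t=18 v=2: → [18,28),[15,25),[12,22),[9,19); WM=15; [0,10) fires=3 [3,13) fires=1
i=4 t=18 v=2: → [18,28),[15,25),[12,22),[9,19); WM=15
i=5 t=0 v=5: DROP (t<15-1); WM=15
i=6 t=20 v=3: → [18,28),[15,25),[12,22); WM=15
i=7 t=24 v=3: → [24,34),[21,31),[18,28),[15,25); WM=21; [9,19) fires=1
i=8 t=11 v=7: DROP (t<21-1); WM=21
i=9 t=7 v=3: DROP (t<21-1); WM=21
i=10 t=28 v=1: → [27,37),[24,34),[21,31); WM=21
i=11 t=22 v=1: → [21,31),[18,28),[15,25); WM=25; [12,22) fires=2 [15,25) fires=3
i=12 t=21 v=9: DROP (t<25-1); WM=25
i=13 t=29 v=7: → [27,37),[24,34),[21,31); WM=26

[0,10)=3 [3,13)=1 [9,19)=1 [12,22)=2 [15,25)=3 [18,28)=3 [21,31)=3 [24,34)=3 [27,37)=2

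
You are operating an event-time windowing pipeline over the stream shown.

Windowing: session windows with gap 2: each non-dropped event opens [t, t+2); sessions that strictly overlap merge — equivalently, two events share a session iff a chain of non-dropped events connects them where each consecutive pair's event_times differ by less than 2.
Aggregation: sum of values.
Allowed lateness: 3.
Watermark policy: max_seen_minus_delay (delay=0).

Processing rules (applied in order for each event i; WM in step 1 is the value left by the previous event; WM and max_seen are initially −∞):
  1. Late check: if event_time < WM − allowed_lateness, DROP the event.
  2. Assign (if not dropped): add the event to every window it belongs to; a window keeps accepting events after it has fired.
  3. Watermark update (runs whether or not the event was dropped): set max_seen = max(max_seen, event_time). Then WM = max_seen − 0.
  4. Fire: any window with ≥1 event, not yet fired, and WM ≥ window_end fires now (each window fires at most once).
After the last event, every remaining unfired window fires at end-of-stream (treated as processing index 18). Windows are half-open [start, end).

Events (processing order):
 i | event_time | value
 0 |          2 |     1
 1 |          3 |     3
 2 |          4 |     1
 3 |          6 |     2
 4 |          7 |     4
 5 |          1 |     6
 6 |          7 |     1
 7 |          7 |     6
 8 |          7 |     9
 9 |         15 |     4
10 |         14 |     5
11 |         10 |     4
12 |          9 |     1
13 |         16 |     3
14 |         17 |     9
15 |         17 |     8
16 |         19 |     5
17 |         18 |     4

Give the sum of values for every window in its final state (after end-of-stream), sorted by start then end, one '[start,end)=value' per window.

[2,6)=5 [6,9)=22 [14,21)=38

i=0 t=2 v=1: → [2,4); WM=2
i=1 t=3 v=3: → [2,5); WM=3
i=2 t=4 v=1: → [2,6); WM=4
i=3 t=6 v=2: → [6,8); WM=6
i=4 t=7 v=4: → [6,9); WM=7
i=5 t=1 v=6: DROP (t<7-3); WM=7
i=6 t=7 v=1: → [6,9); WM=7
i=7 t=7 v=6: → [6,9); WM=7
i=8 t=7 v=9: → [6,9); WM=7
i=9 t=15 v=4: → [15,17); WM=15
i=10 t=14 v=5: → [14,17); WM=15
i=11 t=10 v=4: DROP (t<15-3); WM=15
i=12 t=9 v=1: DROP (t<15-3); WM=15
i=13 t=16 v=3: → [14,18); WM=16
i=14 t=17 v=9: → [14,19); WM=17
i=15 t=17 v=8: → [14,19); WM=17
i=16 t=19 v=5: → [19,21); WM=19
i=17 t=18 v=4: → [14,21); WM=19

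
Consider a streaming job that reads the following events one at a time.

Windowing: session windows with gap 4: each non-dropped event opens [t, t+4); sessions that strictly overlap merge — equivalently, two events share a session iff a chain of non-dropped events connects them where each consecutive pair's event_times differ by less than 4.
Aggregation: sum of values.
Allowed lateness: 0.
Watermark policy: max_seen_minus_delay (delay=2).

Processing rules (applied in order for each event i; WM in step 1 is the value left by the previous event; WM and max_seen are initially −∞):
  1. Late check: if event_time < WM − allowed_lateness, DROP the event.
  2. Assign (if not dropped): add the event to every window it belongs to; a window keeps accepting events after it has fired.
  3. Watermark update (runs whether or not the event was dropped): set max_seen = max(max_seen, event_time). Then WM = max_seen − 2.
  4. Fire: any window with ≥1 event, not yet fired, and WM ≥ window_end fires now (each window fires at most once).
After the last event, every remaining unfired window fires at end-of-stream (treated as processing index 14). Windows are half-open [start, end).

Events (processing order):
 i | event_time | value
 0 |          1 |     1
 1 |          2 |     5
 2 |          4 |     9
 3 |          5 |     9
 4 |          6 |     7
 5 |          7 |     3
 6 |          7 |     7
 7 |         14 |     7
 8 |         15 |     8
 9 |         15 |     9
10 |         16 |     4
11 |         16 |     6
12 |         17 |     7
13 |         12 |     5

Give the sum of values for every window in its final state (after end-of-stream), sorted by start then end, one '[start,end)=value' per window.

[1,11)=41 [14,21)=41

i=0 t=1 v=1: → [1,5); WM=-1
i=1 t=2 v=5: → [1,6); WM=0
i=2 t=4 v=9: → [1,8); WM=2
i=3 t=5 v=9: → [1,9); WM=3
i=4 t=6 v=7: → [1,10); WM=4
i=5 t=7 v=3: → [1,11); WM=5
i=6 t=7 v=7: → [1,11); WM=5
i=7 t=14 v=7: → [14,18); WM=12
i=8 t=15 v=8: → [14,19); WM=13
i=9 t=15 v=9: → [14,19); WM=13
i=10 t=16 v=4: → [14,20); WM=14
i=11 t=16 v=6: → [14,20); WM=14
i=12 t=17 v=7: → [14,21); WM=15
i=13 t=12 v=5: DROP (t<15-0); WM=15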